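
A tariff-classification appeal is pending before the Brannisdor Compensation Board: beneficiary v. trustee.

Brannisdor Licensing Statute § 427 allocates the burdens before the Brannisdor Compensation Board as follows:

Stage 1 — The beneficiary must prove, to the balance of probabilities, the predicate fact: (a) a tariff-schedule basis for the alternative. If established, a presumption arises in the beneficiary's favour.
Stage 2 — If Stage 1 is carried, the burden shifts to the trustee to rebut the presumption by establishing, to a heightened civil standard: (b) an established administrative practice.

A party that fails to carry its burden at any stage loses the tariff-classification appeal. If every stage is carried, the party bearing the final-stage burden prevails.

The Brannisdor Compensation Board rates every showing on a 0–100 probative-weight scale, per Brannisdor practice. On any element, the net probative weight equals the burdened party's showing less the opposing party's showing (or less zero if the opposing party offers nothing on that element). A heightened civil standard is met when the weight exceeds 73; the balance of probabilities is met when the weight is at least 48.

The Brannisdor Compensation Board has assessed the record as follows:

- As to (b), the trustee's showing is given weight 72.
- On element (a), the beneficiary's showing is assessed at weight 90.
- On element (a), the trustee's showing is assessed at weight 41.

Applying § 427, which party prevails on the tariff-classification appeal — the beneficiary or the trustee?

beneficiary

Stage 1 (beneficiary, the balance of probabilities, weight is at least 48): (a) net 90−41=49 ≥ 48 — meets.
  The beneficiary carries Stage 1; the trustee now bears the burden.
Stage 2 (trustee, a heightened civil standard, weight exceeds 73): (b) 72 ≤ 73 — fails.
  Not every element is met, so the trustee fails to carry Stage 2.
So the beneficiary prevails.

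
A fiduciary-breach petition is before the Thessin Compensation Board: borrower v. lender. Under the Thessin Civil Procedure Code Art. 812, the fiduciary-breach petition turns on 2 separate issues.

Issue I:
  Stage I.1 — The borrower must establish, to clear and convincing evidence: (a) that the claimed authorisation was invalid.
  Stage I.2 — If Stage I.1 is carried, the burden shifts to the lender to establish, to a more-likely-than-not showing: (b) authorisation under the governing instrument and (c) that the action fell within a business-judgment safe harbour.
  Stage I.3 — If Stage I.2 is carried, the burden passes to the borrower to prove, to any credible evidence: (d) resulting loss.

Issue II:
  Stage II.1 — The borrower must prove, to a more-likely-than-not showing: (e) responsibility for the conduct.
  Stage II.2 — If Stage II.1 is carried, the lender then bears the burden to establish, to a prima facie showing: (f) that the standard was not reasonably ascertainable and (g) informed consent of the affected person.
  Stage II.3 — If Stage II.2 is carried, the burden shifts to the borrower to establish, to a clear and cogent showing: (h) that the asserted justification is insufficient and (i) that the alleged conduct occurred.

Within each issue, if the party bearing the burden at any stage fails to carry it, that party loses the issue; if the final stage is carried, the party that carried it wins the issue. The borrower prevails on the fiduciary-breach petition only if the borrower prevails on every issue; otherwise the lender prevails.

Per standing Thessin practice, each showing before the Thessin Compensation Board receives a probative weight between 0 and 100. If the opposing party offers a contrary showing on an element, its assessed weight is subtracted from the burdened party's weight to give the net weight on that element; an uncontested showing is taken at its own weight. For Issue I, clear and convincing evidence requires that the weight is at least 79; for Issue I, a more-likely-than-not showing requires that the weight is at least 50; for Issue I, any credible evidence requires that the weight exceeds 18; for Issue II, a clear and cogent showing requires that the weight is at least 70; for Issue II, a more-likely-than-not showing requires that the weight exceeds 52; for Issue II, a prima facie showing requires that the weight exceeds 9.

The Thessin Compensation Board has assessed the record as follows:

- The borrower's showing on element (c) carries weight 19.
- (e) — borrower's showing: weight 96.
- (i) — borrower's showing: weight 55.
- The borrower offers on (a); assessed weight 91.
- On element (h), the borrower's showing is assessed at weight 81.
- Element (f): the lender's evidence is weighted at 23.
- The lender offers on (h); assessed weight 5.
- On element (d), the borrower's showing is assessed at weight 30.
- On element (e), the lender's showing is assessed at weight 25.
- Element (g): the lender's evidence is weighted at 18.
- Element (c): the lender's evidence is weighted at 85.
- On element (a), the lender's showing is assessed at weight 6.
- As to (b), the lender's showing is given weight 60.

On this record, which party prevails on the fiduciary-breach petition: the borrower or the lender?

lender

— Issue I —
At Stage I.1 the borrower must meet clear and convincing evidence (weight is at least 79): on (a) the weight is 91 less the opposing 6 gives net 85, ≥ 79, so (a) meets the standard.
  All elements met. The burden passes to the lender.
At Stage I.2 the lender must meet a more-likely-than-not showing (weight is at least 50): on (b) the weight is 60, which does reach 50, so (b) meets the standard; on (c) the weight is 85 less the opposing 19 gives net 66, which does reach 50, so (c) meets the standard.
  Stage I.2 is satisfied; the onus moves to the borrower.
At Stage I.3 the borrower must meet any credible evidence (weight exceeds 18): on (d) the weight is 30, which does exceed 18, so (d) meets the standard.
  All elements met at the final stage.
Every stage carried; the borrower prevails on this issue.
— Issue II —
Stage II.1 — burden on borrower; standard: a more-likely-than-not showing (weight exceeds 52).
    (e): 96 − 25 = 71 > 52 [met]
  The borrower carries Stage II.1; the lender now bears the burden.
Stage II.2 — burden on lender; standard: a prima facie showing (weight exceeds 9).
    (f): 23 > 9 [met]
    (g): 18 > 9 [met]
  The lender carries Stage II.2; the borrower now bears the burden.
Stage II.3 — burden on borrower; standard: a clear and cogent showing (weight is at least 70).
    (h): 81 − 5 = 76 ≥ 70 [met]
    (i): 55 < 70 [not met]
  The borrower does not carry Stage II.3.
The lender prevails on this issue.
Per-issue: Issue I → borrower; Issue II → lender. The borrower must prevail on every issue; overall, the lender prevails.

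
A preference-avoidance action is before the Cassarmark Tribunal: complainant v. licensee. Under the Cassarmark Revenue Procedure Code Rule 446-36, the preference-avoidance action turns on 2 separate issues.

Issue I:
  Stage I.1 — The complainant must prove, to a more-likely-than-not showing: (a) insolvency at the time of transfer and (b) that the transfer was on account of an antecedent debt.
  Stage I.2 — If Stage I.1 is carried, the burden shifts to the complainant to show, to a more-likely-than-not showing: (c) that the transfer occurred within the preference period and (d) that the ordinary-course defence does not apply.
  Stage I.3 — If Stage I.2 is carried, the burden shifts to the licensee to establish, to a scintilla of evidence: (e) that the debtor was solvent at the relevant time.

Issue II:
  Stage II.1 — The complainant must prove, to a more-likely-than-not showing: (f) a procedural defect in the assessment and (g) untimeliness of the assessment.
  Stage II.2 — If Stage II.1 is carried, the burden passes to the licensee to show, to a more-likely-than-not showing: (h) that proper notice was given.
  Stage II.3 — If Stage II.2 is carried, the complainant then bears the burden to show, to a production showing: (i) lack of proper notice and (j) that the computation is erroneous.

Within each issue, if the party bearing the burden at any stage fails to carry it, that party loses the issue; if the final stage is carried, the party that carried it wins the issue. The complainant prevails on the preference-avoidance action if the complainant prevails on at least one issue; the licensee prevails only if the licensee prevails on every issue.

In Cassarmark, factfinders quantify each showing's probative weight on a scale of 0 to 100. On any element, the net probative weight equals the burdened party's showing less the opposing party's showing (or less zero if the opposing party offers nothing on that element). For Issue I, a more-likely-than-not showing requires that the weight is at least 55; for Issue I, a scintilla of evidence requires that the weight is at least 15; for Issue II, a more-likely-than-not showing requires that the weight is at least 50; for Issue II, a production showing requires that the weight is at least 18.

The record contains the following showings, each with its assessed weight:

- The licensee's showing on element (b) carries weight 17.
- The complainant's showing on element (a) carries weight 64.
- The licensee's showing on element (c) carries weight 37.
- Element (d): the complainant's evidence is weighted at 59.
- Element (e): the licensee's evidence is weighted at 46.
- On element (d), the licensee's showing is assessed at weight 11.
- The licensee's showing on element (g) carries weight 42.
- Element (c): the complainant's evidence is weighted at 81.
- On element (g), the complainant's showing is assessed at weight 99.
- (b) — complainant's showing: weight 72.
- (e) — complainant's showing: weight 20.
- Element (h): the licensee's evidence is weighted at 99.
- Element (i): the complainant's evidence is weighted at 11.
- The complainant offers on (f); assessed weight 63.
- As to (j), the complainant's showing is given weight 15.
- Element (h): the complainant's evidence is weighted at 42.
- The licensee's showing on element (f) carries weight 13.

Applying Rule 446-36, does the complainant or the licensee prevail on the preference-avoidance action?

— Issue I —
Stage I.1 (complainant, a more-likely-than-not showing, weight is at least 55): (a) 64 ≥ 55 — meets; (b) net 72−17=55 ≥ 55 — meets.
  Stage I.1 carried; the burden remains with the complainant.
Stage I.2 (complainant, a more-likely-than-not showing, weight is at least 55): (c) net 81−37=44 < 55 — fails; (d) net 59−11=48 < 55 — fails.
  The complainant does not carry Stage I.2.
So the licensee prevails on this issue.
— Issue II —
Stage II.1 — burden on complainant; standard: a more-likely-than-not showing (weight is at least 50).
    (f): 63 − 13 = 50 ≥ 50 [met]
    (g): 99 − 42 = 57 ≥ 50 [met]
  Stage II.1 carried; the burden shifts to the licensee.
Stage II.2 — burden on licensee; standard: a more-likely-than-not showing (weight is at least 50).
    (h): 99 − 42 = 57 ≥ 50 [met]
  Stage II.2 is satisfied; the onus moves to the complainant.
Stage II.3 — burden on complainant; standard: a production showing (weight is at least 18).
    (i): 11 < 18 [not met]
    (j): 15 < 18 [not met]
  The complainant does not carry Stage II.3.
The analysis ends at Stage II.3; the licensee prevails on this issue.
Per-issue: Issue I → licensee; Issue II → licensee. The complainant must prevail on at least one issue; overall, the licensee prevails.

licensee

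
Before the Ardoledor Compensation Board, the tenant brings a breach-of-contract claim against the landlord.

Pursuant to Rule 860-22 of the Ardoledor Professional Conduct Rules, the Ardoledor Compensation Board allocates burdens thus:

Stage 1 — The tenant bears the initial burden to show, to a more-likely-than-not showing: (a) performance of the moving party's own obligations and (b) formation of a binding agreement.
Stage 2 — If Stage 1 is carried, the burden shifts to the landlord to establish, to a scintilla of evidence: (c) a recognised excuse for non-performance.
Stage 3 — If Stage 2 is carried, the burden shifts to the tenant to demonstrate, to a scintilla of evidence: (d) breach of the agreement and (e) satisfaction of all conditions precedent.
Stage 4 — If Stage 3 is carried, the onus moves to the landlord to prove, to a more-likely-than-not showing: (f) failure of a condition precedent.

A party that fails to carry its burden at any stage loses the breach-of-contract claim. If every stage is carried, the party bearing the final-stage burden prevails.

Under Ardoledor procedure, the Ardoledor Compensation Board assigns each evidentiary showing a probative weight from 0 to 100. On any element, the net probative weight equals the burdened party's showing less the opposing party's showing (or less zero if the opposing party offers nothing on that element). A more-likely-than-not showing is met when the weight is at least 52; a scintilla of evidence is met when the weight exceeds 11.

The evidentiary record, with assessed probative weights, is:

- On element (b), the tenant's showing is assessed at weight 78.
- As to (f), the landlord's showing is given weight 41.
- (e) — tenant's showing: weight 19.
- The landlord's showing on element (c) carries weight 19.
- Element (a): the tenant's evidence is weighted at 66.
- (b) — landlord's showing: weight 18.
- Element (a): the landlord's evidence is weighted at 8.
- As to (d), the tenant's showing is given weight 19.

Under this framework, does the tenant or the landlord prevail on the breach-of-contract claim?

tenant

Stage 1 (tenant, a more-likely-than-not showing, weight is at least 52): (a) net 66−8=58 ≥ 52 — meets; (b) net 78−18=60 ≥ 52 — meets.
  All elements met. The burden passes to the landlord.
Stage 2 (landlord, a scintilla of evidence, weight exceeds 11): (c) 19 > 11 — meets.
  Stage 2 is satisfied; the onus moves to the tenant.
Stage 3 (tenant, a scintilla of evidence, weight exceeds 11): (d) 19 > 11 — meets; (e) 19 > 11 — meets.
  The tenant carries Stage 3; the landlord now bears the burden.
Stage 4 (landlord, a more-likely-than-not showing, weight is at least 52): (f) 41 < 52 — fails.
  Stage 4 not carried; the landlord fails its burden.
The analysis ends at Stage 4; the tenant prevails.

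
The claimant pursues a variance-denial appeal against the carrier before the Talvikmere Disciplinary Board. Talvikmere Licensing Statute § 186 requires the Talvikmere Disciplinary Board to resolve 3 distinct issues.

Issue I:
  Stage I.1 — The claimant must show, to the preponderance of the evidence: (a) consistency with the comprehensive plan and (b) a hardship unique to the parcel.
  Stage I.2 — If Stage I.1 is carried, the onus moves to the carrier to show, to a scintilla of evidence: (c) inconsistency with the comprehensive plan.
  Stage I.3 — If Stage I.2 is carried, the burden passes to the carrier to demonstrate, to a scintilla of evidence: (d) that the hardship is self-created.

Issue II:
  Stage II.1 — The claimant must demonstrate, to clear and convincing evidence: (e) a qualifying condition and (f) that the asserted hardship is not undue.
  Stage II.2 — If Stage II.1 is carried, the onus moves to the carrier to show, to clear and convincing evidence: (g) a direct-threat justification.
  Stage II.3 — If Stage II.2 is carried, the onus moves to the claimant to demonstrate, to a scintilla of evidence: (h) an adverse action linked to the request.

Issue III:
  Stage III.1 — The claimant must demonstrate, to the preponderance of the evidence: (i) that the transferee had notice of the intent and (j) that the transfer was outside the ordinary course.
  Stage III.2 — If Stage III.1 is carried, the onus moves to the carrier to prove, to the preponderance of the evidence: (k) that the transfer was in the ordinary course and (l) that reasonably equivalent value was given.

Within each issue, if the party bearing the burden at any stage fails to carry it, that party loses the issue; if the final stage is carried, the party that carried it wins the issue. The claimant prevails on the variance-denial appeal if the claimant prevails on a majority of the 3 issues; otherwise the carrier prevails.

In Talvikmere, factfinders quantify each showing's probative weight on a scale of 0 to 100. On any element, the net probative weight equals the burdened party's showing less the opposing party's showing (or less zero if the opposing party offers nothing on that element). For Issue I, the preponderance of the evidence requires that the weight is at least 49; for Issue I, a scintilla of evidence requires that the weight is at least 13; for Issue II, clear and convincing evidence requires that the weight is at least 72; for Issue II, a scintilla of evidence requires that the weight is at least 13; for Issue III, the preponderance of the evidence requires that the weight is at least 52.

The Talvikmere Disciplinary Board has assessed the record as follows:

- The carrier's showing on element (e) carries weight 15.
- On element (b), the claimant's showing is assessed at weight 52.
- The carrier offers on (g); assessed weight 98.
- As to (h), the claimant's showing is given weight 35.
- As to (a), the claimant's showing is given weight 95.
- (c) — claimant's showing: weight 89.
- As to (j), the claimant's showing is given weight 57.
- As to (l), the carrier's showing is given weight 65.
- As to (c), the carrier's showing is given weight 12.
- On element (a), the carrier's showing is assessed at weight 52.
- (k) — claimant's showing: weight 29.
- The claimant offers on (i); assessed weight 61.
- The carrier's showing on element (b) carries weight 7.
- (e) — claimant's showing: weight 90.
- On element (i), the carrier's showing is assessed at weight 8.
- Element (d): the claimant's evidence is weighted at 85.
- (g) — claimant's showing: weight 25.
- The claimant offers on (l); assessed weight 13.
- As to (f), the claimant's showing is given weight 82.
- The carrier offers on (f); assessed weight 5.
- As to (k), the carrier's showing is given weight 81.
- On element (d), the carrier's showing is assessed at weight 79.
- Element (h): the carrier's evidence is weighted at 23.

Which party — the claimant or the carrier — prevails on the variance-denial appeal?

— Issue I —
Stage I.1 (claimant, the preponderance of the evidence, weight is at least 49): (a) net 95−52=43 < 49 — fails; (b) net 52−7=45 < 49 — fails.
  Not every element is met, so the claimant fails to carry Stage I.1.
The carrier prevails on this issue.
— Issue II —
At Stage II.1 the claimant must meet clear and convincing evidence (weight is at least 72): on (e) the weight is 90 less the opposing 15 gives net 75, which does reach 72, so (e) meets the standard; on (f) the weight is 82 less the opposing 5 gives net 77, which does reach 72, so (f) meets the standard.
  Stage II.1 carried; the burden shifts to the carrier.
At Stage II.2 the carrier must meet clear and convincing evidence (weight is at least 72): on (g) the weight is 98 less the opposing 25 gives net 73, which does reach 72, so (g) meets the standard.
  All elements met. The burden passes to the claimant.
At Stage II.3 the claimant must meet a scintilla of evidence (weight is at least 13): on (h) the weight is 35 less the opposing 23 gives net 12, < 13, so (h) does not meet the standard.
  Not every element is met, so the claimant fails to carry Stage II.3.
The analysis ends at Stage II.3; the carrier prevails on this issue.
— Issue III —
Stage III.1 — burden on claimant; standard: the preponderance of the evidence (weight is at least 52).
    (i): 61 − 8 = 53 ≥ 52 [met]
    (j): 57 ≥ 52 [met]
  All elements met. The burden passes to the carrier.
Stage III.2 — burden on carrier; standard: the preponderance of the evidence (weight is at least 52).
    (k): 81 − 29 = 52 ≥ 52 [met]
    (l): 65 − 13 = 52 ≥ 52 [met]
  The carrier carries the last stage.
With every stage satisfied, the carrier prevails on this issue.
Per-issue: Issue I → carrier; Issue II → carrier; Issue III → carrier. The claimant must prevail on a majority of issues; overall, the carrier prevails.

carrier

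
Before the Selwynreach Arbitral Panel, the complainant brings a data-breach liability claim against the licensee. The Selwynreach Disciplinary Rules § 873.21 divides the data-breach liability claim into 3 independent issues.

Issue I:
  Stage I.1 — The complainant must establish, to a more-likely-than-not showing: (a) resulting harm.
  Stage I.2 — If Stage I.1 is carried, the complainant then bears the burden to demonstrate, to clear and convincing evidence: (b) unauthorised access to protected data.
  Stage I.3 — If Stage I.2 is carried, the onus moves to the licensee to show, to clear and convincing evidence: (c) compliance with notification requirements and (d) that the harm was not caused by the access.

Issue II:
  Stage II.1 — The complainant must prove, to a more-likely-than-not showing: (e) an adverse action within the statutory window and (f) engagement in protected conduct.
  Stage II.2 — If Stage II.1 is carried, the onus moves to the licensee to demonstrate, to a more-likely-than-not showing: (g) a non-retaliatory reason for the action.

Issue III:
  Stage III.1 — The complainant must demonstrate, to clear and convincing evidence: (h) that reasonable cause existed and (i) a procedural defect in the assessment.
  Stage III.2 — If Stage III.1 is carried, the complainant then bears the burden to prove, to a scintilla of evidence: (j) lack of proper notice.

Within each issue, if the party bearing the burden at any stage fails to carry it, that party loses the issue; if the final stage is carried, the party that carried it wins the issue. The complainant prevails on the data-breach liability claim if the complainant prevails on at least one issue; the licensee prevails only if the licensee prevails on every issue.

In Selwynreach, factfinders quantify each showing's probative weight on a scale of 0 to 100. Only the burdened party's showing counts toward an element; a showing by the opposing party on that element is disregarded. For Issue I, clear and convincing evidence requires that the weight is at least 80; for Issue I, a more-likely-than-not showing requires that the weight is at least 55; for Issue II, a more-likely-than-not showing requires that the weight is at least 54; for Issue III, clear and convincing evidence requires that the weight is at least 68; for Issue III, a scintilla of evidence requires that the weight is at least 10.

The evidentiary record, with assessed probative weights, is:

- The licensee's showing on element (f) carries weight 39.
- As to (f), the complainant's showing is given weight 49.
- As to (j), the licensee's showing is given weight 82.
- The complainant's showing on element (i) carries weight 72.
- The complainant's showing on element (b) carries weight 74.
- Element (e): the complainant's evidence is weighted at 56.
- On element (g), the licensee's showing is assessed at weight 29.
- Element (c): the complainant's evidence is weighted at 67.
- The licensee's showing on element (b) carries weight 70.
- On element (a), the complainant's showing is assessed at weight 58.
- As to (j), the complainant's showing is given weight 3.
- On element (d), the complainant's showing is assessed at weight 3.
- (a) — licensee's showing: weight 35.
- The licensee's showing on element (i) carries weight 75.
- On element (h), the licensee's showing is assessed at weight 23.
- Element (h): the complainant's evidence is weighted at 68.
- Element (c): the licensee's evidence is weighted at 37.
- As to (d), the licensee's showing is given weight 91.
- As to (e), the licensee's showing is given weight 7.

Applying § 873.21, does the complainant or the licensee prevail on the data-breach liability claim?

— Issue I —
Stage I.1 — burden on complainant; standard: a more-likely-than-not showing (weight is at least 55).
    (a): 58 (licensee's 35 disregarded) ≥ 55 [met]
  Stage I.1 carried; the burden remains with the complainant.
Stage I.2 — burden on complainant; standard: clear and convincing evidence (weight is at least 80).
    (b): 74 (licensee's 70 disregarded) < 80 [not met]
  Not every element is met, so the complainant fails to carry Stage I.2.
The licensee prevails on this issue.
— Issue II —
Stage II.1 — burden on complainant; standard: a more-likely-than-not showing (weight is at least 54).
    (e): 56 (licensee's 7 disregarded) ≥ 54 [met]
    (f): 49 (licensee's 39 disregarded) < 54 [not met]
  Not every element is met, so the complainant fails to carry Stage II.1.
The analysis ends at Stage II.1; the licensee prevails on this issue.
— Issue III —
Stage III.1 (complainant, clear and convincing evidence, weight is at least 68): (h) 68 (licensee's 23 disregarded) ≥ 68 — meets; (i) 72 (licensee's 75 disregarded) ≥ 68 — meets.
  All elements met. The complainant retains the burden for Stage III.2.
Stage III.2 (complainant, a scintilla of evidence, weight is at least 10): (j) 3 (licensee's 82 disregarded) < 10 — fails.
  Not every element is met, so the complainant fails to carry Stage III.2.
The licensee prevails on this issue.
Per-issue: Issue I → licensee; Issue II → licensee; Issue III → licensee. The complainant must prevail on at least one issue; overall, the licensee prevails.

licensee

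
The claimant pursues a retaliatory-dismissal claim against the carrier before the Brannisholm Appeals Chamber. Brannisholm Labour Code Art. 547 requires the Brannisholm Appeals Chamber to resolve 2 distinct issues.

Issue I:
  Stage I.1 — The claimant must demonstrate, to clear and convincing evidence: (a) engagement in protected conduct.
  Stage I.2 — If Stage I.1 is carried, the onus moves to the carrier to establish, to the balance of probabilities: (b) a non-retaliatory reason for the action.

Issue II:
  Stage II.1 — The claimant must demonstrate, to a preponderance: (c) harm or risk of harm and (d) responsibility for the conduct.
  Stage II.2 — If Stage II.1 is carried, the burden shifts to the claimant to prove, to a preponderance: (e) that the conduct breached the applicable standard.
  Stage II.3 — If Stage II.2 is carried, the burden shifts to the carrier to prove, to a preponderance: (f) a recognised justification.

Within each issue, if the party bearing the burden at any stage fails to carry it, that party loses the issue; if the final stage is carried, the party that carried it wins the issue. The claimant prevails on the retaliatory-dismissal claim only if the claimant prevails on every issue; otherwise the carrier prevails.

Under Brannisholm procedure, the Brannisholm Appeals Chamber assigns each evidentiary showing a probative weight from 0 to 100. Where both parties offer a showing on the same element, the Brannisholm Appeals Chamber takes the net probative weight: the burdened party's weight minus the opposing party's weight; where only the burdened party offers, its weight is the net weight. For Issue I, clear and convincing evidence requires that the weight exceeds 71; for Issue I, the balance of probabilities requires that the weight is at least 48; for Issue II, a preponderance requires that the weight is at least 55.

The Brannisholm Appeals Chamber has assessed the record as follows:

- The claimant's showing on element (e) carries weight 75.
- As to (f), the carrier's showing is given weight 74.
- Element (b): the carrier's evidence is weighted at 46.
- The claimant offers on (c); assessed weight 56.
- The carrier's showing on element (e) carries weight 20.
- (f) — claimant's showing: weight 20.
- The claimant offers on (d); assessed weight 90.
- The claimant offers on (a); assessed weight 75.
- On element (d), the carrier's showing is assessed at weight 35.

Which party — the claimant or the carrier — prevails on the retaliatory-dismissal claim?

— Issue I —
Stage I.1 (claimant, clear and convincing evidence, weight exceeds 71): (a) 75 > 71 — meets.
  The claimant carries Stage I.1; the carrier now bears the burden.
Stage I.2 (carrier, the balance of probabilities, weight is at least 48): (b) 46 < 48 — fails.
  The carrier does not carry Stage I.2.
The claimant prevails on this issue.
— Issue II —
At Stage II.1 the claimant must meet a preponderance (weight is at least 55): on (c) the weight is 56, which does reach 55, so (c) meets the standard; on (d) the weight is 90 less the opposing 35 gives net 55, ≥ 55, so (d) meets the standard.
  All elements met. The claimant retains the burden for Stage II.2.
At Stage II.2 the claimant must meet a preponderance (weight is at least 55): on (e) the weight is 75 less the opposing 20 gives net 55, which does reach 55, so (e) meets the standard.
  All elements met. The burden passes to the carrier.
At Stage II.3 the carrier must meet a preponderance (weight is at least 55): on (f) the weight is 74 less the opposing 20 gives net 54, which does not reach 55, so (f) does not meet the standard.
  The carrier does not carry Stage II.3.
So the claimant prevails on this issue.
Per-issue: Issue I → claimant; Issue II → claimant. The claimant must prevail on every issue; overall, the claimant prevails.

claimant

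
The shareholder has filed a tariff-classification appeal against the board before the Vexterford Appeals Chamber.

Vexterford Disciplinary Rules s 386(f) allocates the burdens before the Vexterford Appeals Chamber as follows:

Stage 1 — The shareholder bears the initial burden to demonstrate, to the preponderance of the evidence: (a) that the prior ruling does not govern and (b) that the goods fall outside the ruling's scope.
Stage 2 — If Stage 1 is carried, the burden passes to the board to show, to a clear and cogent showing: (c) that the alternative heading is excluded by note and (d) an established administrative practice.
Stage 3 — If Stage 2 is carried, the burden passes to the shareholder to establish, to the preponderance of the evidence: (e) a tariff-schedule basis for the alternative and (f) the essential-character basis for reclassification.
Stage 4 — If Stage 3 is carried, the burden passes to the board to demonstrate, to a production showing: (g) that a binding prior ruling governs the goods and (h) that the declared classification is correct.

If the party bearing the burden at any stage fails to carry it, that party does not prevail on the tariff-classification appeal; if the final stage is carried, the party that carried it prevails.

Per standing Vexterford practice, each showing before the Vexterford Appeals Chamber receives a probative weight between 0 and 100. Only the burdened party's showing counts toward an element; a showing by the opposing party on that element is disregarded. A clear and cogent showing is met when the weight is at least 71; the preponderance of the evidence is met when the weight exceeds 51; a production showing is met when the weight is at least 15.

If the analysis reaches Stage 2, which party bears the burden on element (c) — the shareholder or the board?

board

Stage 2's rule assigns the burden to the board (to a clear and cogent showing).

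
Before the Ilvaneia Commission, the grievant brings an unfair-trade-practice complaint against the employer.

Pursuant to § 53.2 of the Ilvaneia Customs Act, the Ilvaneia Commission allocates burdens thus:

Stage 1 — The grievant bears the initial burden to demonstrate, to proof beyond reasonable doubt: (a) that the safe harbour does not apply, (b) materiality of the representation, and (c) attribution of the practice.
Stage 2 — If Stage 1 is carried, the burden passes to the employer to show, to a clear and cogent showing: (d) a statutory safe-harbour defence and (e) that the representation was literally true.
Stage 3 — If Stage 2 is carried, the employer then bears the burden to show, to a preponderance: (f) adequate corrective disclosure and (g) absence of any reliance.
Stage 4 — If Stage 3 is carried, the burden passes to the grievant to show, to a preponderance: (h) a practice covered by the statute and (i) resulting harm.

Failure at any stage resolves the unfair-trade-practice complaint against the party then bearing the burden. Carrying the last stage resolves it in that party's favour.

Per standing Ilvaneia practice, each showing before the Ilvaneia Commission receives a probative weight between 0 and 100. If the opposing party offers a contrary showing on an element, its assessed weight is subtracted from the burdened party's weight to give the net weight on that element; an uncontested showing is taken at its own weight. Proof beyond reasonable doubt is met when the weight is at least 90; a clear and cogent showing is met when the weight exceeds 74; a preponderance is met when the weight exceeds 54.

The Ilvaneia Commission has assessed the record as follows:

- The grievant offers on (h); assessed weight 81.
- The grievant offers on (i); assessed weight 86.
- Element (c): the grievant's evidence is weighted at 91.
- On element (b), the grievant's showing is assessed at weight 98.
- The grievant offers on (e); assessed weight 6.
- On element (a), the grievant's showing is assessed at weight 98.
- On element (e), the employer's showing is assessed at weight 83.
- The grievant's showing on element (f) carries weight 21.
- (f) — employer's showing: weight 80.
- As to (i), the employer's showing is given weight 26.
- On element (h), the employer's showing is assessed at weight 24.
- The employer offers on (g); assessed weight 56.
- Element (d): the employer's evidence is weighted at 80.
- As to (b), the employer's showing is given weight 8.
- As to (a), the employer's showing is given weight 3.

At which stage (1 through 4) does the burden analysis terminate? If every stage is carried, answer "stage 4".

stage 4

Stage 1 — burden on grievant; standard: proof beyond reasonable doubt (weight is at least 90).
    (a): 98 − 3 = 95 ≥ 90 [met]
    (b): 98 − 8 = 90 ≥ 90 [met]
    (c): 91 ≥ 90 [met]
  Stage 1 is satisfied; the onus moves to the employer.
Stage 2 — burden on employer; standard: a clear and cogent showing (weight exceeds 74).
    (d): 80 > 74 [met]
    (e): 83 − 6 = 77 > 74 [met]
  Stage 2 carried; the burden remains with the employer.
Stage 3 — burden on employer; standard: a preponderance (weight exceeds 54).
    (f): 80 − 21 = 59 > 54 [met]
    (g): 56 > 54 [met]
  Stage 3 carried; the burden shifts to the grievant.
Stage 4 — burden on grievant; standard: a preponderance (weight exceeds 54).
    (h): 81 − 24 = 57 > 54 [met]
    (i): 86 − 26 = 60 > 54 [met]
  The grievant carries the last stage.
With every stage satisfied, the grievant prevails.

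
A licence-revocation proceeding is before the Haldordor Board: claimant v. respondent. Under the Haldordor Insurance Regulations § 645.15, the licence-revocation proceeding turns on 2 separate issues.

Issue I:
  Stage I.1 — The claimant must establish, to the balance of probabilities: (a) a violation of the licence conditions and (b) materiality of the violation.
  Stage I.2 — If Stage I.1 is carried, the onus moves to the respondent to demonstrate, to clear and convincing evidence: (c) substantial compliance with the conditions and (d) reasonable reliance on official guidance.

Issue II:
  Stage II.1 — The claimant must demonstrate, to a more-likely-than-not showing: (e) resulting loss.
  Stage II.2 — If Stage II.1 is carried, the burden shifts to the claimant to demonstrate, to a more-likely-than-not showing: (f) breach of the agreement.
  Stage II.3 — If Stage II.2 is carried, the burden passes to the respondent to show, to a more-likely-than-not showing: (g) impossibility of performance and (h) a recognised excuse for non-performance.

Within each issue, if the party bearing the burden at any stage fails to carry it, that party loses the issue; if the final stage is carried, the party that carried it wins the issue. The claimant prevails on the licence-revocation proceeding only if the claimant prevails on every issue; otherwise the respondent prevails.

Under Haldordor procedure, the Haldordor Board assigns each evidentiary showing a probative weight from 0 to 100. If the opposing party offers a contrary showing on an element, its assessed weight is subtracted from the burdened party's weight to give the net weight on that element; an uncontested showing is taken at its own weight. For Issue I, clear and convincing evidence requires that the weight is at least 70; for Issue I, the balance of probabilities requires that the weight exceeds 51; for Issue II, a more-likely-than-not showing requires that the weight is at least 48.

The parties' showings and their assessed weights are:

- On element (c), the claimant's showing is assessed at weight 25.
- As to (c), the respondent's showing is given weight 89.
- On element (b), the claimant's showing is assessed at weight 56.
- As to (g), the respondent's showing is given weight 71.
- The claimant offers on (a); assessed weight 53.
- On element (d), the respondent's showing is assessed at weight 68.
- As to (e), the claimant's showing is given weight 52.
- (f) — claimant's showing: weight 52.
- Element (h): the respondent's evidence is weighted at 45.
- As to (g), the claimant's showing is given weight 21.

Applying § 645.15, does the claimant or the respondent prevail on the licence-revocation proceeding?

claimant

— Issue I —
At Stage I.1 the claimant must meet the balance of probabilities (weight exceeds 51): on (a) the weight is 53, which does exceed 51, so (a) meets the standard; on (b) the weight is 56, > 51, so (b) meets the standard.
  Stage I.1 is satisfied; the onus moves to the respondent.
At Stage I.2 the respondent must meet clear and convincing evidence (weight is at least 70): on (c) the weight is 89 less the opposing 25 gives net 64, < 70, so (c) does not meet the standard; on (d) the weight is 68, which does not reach 70, so (d) does not meet the standard.
  Stage I.2 not carried; the respondent fails its burden.
The claimant prevails on this issue.
— Issue II —
At Stage II.1 the claimant must meet a more-likely-than-not showing (weight is at least 48): on (e) the weight is 52, which does reach 48, so (e) meets the standard.
  Stage II.1 is satisfied; the claimant continues to bear the burden.
At Stage II.2 the claimant must meet a more-likely-than-not showing (weight is at least 48): on (f) the weight is 52, which does reach 48, so (f) meets the standard.
  All elements met. The burden passes to the respondent.
At Stage II.3 the respondent must meet a more-likely-than-not showing (weight is at least 48): on (g) the weight is 71 less the opposing 21 gives net 50, ≥ 48, so (g) meets the standard; on (h) the weight is 45, which does not reach 48, so (h) does not meet the standard.
  Not every element is met, so the respondent fails to carry Stage II.3.
The claimant prevails on this issue.
Per-issue: Issue I → claimant; Issue II → claimant. The claimant must prevail on every issue; overall, the claimant prevails.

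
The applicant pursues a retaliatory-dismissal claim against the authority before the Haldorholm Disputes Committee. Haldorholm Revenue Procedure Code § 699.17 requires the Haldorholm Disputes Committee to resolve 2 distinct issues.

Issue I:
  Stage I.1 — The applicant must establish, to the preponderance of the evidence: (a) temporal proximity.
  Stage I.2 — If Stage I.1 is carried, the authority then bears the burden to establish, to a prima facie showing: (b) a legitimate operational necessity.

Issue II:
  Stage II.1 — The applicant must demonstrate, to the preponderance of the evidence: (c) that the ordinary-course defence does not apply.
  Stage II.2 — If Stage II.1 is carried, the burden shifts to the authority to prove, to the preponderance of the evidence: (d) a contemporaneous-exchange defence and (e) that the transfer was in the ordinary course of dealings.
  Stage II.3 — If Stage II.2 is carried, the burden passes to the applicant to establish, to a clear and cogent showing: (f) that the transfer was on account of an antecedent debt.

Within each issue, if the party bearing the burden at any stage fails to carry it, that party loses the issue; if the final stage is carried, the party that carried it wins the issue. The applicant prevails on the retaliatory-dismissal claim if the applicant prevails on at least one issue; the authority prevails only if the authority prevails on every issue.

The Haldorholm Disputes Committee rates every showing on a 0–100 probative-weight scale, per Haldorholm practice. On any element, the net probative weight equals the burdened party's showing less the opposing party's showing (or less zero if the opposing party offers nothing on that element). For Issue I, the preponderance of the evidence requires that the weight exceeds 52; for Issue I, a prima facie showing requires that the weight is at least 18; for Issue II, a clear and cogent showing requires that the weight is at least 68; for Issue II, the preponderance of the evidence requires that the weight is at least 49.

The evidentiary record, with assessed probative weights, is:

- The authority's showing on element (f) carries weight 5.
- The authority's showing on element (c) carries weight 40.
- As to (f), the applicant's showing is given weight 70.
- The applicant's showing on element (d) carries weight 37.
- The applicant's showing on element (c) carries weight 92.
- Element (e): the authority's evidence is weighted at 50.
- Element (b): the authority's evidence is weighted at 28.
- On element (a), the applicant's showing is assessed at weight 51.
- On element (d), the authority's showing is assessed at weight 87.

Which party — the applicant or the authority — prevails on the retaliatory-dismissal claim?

— Issue I —
Stage I.1 — burden on applicant; standard: the preponderance of the evidence (weight exceeds 52).
    (a): 51 ≤ 52 [not met]
  Stage I.1 not carried; the applicant fails its burden.
The authority prevails on this issue.
— Issue II —
At Stage II.1 the applicant must meet the preponderance of the evidence (weight is at least 49): on (c) the weight is 92 less the opposing 40 gives net 52, ≥ 49, so (c) meets the standard.
  Stage II.1 is satisfied; the onus moves to the authority.
At Stage II.2 the authority must meet the preponderance of the evidence (weight is at least 49): on (d) the weight is 87 less the opposing 37 gives net 50, which does reach 49, so (d) meets the standard; on (e) the weight is 50, ≥ 49, so (e) meets the standard.
  Stage II.2 is satisfied; the onus moves to the applicant.
At Stage II.3 the applicant must meet a clear and cogent showing (weight is at least 68): on (f) the weight is 70 less the opposing 5 gives net 65, which does not reach 68, so (f) does not meet the standard.
  Stage II.3 not carried; the applicant fails its burden.
The authority prevails on this issue.
Per-issue: Issue I → authority; Issue II → authority. The applicant must prevail on at least one issue; overall, the authority prevails.

authority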